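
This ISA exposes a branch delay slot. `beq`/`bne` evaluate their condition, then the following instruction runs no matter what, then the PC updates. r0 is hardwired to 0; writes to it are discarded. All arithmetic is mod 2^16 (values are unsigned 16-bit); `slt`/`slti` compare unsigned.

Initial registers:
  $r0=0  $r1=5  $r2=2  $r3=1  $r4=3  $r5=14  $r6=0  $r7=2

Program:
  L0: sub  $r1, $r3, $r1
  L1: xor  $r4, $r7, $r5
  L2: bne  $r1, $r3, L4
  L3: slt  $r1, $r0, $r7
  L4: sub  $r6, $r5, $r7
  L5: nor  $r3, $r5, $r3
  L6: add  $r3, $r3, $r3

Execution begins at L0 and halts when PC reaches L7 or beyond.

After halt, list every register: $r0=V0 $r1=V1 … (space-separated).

$r0=0 $r1=1 $r2=2 $r3=65504 $r4=12 $r5=14 $r6=12 $r7=2

PC=0  sub  $r1, $r3, $r1     | $r0=0 $r1=65532 $r2=2 $r3=1 $r4=3 $r5=14 $r6=0 $r7=2
PC=1  xor  $r4, $r7, $r5     | $r0=0 $r1=65532 $r2=2 $r3=1 $r4=12 $r5=14 $r6=0 $r7=2
PC=2  bne  $r1, $r3, L4      | $r0=0 $r1=65532 $r2=2 $r3=1 $r4=12 $r5=14 $r6=0 $r7=2  [TAKEN]
PC=3  slt  $r1, $r0, $r7     | $r0=0 $r1=1 $r2=2 $r3=1 $r4=12 $r5=14 $r6=0 $r7=2
PC=4  sub  $r6, $r5, $r7     | $r0=0 $r1=1 $r2=2 $r3=1 $r4=12 $r5=14 $r6=12 $r7=2
PC=5  nor  $r3, $r5, $r3     | $r0=0 $r1=1 $r2=2 $r3=65520 $r4=12 $r5=14 $r6=12 $r7=2
PC=6  add  $r3, $r3, $r3     | $r0=0 $r1=1 $r2=2 $r3=65504 $r4=12 $r5=14 $r6=12 $r7=2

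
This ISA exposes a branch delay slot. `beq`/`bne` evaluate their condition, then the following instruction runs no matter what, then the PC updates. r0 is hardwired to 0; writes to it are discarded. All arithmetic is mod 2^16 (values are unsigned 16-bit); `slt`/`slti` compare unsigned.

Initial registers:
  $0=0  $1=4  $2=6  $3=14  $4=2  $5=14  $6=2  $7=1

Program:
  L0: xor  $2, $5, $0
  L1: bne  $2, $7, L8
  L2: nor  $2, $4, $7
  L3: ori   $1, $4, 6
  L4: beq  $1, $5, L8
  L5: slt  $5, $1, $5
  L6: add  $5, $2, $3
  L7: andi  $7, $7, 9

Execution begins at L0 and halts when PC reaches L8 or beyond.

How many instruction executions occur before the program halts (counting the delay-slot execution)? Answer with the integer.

PC=0  xor  $2, $5, $0        | $0=0 $1=4 $2=14 $3=14 $4=2 $5=14 $6=2 $7=1
PC=1  bne  $2, $7, L8        | $0=0 $1=4 $2=14 $3=14 $4=2 $5=14 $6=2 $7=1  [TAKEN]
PC=2  nor  $2, $4, $7        | $0=0 $1=4 $2=65532 $3=14 $4=2 $5=14 $6=2 $7=1

3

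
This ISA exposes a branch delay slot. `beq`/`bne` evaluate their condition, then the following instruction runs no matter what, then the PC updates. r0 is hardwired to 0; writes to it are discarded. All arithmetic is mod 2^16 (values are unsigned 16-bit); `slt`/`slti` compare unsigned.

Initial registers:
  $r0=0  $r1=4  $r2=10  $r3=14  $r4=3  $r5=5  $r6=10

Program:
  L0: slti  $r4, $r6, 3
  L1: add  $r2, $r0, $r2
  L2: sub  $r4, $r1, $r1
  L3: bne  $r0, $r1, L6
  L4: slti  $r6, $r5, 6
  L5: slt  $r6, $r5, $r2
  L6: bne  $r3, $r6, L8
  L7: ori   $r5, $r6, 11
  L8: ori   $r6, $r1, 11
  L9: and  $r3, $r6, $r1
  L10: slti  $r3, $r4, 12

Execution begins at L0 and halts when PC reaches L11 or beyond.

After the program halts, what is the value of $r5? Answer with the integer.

  step pc=0: slti  $r4, $r6, 3  regs=(0,4,10,14,0,5,10)
  step pc=1: add  $r2, $r0, $r2  regs=(0,4,10,14,0,5,10)
  step pc=2: sub  $r4, $r1, $r1  regs=(0,4,10,14,0,5,10)
  step pc=3: bne  $r0, $r1, L6  cond=T  regs=(0,4,10,14,0,5,10)
  step pc=4: slti  $r6, $r5, 6  regs=(0,4,10,14,0,5,1)
  step pc=6: bne  $r3, $r6, L8  cond=T  regs=(0,4,10,14,0,5,1)
  step pc=7: ori   $r5, $r6, 11  regs=(0,4,10,14,0,11,1)
  step pc=8: ori   $r6, $r1, 11  regs=(0,4,10,14,0,11,15)
  step pc=9: and  $r3, $r6, $r1  regs=(0,4,10,4,0,11,15)
  step pc=10: slti  $r3, $r4, 12  regs=(0,4,10,1,0,11,15)

11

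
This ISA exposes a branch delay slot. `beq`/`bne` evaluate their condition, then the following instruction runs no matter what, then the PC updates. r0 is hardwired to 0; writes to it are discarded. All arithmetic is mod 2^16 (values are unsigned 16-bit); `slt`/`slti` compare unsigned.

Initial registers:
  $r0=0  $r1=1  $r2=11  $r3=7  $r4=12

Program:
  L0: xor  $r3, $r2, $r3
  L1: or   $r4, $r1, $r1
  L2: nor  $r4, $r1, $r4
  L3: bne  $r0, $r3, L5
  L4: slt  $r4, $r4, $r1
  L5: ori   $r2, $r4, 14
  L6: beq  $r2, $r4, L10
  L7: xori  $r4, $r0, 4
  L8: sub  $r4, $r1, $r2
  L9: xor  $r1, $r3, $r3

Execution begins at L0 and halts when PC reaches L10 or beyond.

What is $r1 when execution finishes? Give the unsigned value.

#0 xor  $r3, $r2, $r3 ; 0/1/11/12/12
#1 or   $r4, $r1, $r1 ; 0/1/11/12/1
#2 nor  $r4, $r1, $r4 ; 0/1/11/12/65534
#3 bne  $r0, $r3, L5 ; 0/1/11/12/65534 ; →target
#4 slt  $r4, $r4, $r1 ; 0/1/11/12/0
#5 ori   $r2, $r4, 14 ; 0/1/14/12/0
#6 beq  $r2, $r4, L10 ; 0/1/14/12/0 ; →fallthru
#7 xori  $r4, $r0, 4 ; 0/1/14/12/4
#8 sub  $r4, $r1, $r2 ; 0/1/14/12/65523
#9 xor  $r1, $r3, $r3 ; 0/0/14/12/65523

0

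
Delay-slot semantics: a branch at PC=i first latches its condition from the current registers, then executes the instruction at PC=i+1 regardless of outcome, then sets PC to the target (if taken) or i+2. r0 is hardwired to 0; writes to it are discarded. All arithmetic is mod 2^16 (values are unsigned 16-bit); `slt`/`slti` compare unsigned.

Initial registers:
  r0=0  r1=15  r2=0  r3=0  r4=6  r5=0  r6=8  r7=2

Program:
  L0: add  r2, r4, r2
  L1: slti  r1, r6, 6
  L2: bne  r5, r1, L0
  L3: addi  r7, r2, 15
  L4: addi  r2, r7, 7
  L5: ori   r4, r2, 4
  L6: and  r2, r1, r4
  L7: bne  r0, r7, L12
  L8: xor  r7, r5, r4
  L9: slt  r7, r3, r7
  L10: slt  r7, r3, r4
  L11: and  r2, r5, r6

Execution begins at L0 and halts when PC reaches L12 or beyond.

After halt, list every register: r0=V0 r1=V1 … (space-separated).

r0=0 r1=0 r2=0 r3=0 r4=28 r5=0 r6=8 r7=28

PC=0  add  r2, r4, r2        | r0=0 r1=15 r2=6 r3=0 r4=6 r5=0 r6=8 r7=2
PC=1  slti  r1, r6, 6        | r0=0 r1=0 r2=6 r3=0 r4=6 r5=0 r6=8 r7=2
PC=2  bne  r5, r1, L0        | r0=0 r1=0 r2=6 r3=0 r4=6 r5=0 r6=8 r7=2  [not taken]
PC=3  addi  r7, r2, 15       | r0=0 r1=0 r2=6 r3=0 r4=6 r5=0 r6=8 r7=21
PC=4  addi  r2, r7, 7        | r0=0 r1=0 r2=28 r3=0 r4=6 r5=0 r6=8 r7=21
PC=5  ori   r4, r2, 4        | r0=0 r1=0 r2=28 r3=0 r4=28 r5=0 r6=8 r7=21
PC=6  and  r2, r1, r4        | r0=0 r1=0 r2=0 r3=0 r4=28 r5=0 r6=8 r7=21
PC=7  bne  r0, r7, L12       | r0=0 r1=0 r2=0 r3=0 r4=28 r5=0 r6=8 r7=21  [TAKEN]
PC=8  xor  r7, r5, r4        | r0=0 r1=0 r2=0 r3=0 r4=28 r5=0 r6=8 r7=28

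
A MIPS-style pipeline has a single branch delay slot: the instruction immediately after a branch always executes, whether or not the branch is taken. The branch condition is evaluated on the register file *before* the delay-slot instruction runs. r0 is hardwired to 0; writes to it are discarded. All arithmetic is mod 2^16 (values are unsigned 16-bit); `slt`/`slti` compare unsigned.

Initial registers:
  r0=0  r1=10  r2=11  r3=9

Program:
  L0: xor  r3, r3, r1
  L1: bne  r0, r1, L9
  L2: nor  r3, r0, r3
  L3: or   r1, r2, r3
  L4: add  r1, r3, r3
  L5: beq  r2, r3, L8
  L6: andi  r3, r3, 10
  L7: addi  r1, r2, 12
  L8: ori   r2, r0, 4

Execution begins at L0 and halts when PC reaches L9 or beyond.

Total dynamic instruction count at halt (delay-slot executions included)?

[0] xor  r3, r3, r1  →  {r0:0, r1:10, r2:11, r3:3}
[1] bne  r0, r1, L9  →  {r0:0, r1:10, r2:11, r3:3}  ⟨branch taken⟩
[2] nor  r3, r0, r3  →  {r0:0, r1:10, r2:11, r3:65532}

3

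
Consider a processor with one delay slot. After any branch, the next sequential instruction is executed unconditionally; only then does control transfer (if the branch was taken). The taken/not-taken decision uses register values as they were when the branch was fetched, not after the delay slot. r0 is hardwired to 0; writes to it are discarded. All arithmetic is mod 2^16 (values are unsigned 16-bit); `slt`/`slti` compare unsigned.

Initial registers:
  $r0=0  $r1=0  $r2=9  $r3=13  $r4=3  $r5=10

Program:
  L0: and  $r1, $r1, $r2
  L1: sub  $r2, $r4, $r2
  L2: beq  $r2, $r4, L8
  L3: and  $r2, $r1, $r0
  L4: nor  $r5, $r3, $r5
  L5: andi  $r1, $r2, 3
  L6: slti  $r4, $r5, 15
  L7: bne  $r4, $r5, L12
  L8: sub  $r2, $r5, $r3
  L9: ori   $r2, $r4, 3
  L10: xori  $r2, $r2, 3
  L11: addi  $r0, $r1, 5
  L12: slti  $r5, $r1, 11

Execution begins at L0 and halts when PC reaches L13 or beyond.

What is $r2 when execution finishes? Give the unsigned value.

[0] and  $r1, $r1, $r2  →  {$r0:0, $r1:0, $r2:9, $r3:13, $r4:3, $r5:10}
[1] sub  $r2, $r4, $r2  →  {$r0:0, $r1:0, $r2:65530, $r3:13, $r4:3, $r5:10}
[2] beq  $r2, $r4, L8  →  {$r0:0, $r1:0, $r2:65530, $r3:13, $r4:3, $r5:10}  ⟨branch fallthrough⟩
[3] and  $r2, $r1, $r0  →  {$r0:0, $r1:0, $r2:0, $r3:13, $r4:3, $r5:10}
[4] nor  $r5, $r3, $r5  →  {$r0:0, $r1:0, $r2:0, $r3:13, $r4:3, $r5:65520}
[5] andi  $r1, $r2, 3  →  {$r0:0, $r1:0, $r2:0, $r3:13, $r4:3, $r5:65520}
[6] slti  $r4, $r5, 15  →  {$r0:0, $r1:0, $r2:0, $r3:13, $r4:0, $r5:65520}
[7] bne  $r4, $r5, L12  →  {$r0:0, $r1:0, $r2:0, $r3:13, $r4:0, $r5:65520}  ⟨branch taken⟩
[8] sub  $r2, $r5, $r3  →  {$r0:0, $r1:0, $r2:65507, $r3:13, $r4:0, $r5:65520}
[12] slti  $r5, $r1, 11  →  {$r0:0, $r1:0, $r2:65507, $r3:13, $r4:0, $r5:1}

65507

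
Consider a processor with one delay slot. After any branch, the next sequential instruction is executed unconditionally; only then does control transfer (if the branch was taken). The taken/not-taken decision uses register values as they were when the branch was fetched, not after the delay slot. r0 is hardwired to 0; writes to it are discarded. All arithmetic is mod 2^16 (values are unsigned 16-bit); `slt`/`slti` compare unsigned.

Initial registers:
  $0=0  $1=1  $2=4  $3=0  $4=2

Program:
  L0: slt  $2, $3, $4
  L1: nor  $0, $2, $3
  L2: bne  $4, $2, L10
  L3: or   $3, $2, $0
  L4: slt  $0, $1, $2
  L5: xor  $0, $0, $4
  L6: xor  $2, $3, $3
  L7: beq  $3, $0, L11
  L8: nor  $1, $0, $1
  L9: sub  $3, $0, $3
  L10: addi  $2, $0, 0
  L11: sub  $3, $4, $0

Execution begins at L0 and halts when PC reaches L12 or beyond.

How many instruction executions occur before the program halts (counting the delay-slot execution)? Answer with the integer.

#0 slt  $2, $3, $4 ; 0/1/1/0/2
#1 nor  $0, $2, $3 ; 0/1/1/0/2
#2 bne  $4, $2, L10 ; 0/1/1/0/2 ; →target
#3 or   $3, $2, $0 ; 0/1/1/1/2
#10 addi  $2, $0, 0 ; 0/1/0/1/2
#11 sub  $3, $4, $0 ; 0/1/0/2/2

6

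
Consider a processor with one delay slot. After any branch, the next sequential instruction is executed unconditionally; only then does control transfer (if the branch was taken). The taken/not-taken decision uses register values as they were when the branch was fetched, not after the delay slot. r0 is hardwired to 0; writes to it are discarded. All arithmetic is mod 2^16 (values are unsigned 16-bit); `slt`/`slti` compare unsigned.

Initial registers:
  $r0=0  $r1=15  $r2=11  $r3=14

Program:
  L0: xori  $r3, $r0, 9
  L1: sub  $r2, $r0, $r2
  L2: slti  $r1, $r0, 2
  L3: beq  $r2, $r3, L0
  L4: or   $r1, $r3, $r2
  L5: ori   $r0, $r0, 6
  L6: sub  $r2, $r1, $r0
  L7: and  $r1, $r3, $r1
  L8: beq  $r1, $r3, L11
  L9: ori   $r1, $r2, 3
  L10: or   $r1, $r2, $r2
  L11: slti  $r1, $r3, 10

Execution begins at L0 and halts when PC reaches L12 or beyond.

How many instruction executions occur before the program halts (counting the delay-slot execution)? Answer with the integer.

11

[0] xori  $r3, $r0, 9  →  {$r0:0, $r1:15, $r2:11, $r3:9}
[1] sub  $r2, $r0, $r2  →  {$r0:0, $r1:15, $r2:65525, $r3:9}
[2] slti  $r1, $r0, 2  →  {$r0:0, $r1:1, $r2:65525, $r3:9}
[3] beq  $r2, $r3, L0  →  {$r0:0, $r1:1, $r2:65525, $r3:9}  ⟨branch fallthrough⟩
[4] or   $r1, $r3, $r2  →  {$r0:0, $r1:65533, $r2:65525, $r3:9}
[5] ori   $r0, $r0, 6  →  {$r0:0, $r1:65533, $r2:65525, $r3:9}
[6] sub  $r2, $r1, $r0  →  {$r0:0, $r1:65533, $r2:65533, $r3:9}
[7] and  $r1, $r3, $r1  →  {$r0:0, $r1:9, $r2:65533, $r3:9}
[8] beq  $r1, $r3, L11  →  {$r0:0, $r1:9, $r2:65533, $r3:9}  ⟨branch taken⟩
[9] ori   $r1, $r2, 3  →  {$r0:0, $r1:65535, $r2:65533, $r3:9}
[11] slti  $r1, $r3, 10  →  {$r0:0, $r1:1, $r2:65533, $r3:9}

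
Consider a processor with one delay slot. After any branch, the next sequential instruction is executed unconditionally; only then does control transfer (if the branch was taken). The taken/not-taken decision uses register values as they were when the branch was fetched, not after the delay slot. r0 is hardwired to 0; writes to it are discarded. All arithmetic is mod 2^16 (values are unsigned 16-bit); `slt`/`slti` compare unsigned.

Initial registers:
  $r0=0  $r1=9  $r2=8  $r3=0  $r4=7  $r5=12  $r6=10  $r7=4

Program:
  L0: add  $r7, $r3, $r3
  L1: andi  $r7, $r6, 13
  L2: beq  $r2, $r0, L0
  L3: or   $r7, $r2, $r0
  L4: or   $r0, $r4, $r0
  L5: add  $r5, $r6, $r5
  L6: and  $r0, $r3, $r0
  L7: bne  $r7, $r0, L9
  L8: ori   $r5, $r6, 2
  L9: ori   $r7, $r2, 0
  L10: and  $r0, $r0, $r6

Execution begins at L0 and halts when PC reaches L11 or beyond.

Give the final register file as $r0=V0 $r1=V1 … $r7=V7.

$r0=0 $r1=9 $r2=8 $r3=0 $r4=7 $r5=10 $r6=10 $r7=8

PC=0  add  $r7, $r3, $r3     | $r0=0 $r1=9 $r2=8 $r3=0 $r4=7 $r5=12 $r6=10 $r7=0
PC=1  andi  $r7, $r6, 13     | $r0=0 $r1=9 $r2=8 $r3=0 $r4=7 $r5=12 $r6=10 $r7=8
PC=2  beq  $r2, $r0, L0      | $r0=0 $r1=9 $r2=8 $r3=0 $r4=7 $r5=12 $r6=10 $r7=8  [not taken]
PC=3  or   $r7, $r2, $r0     | $r0=0 $r1=9 $r2=8 $r3=0 $r4=7 $r5=12 $r6=10 $r7=8
PC=4  or   $r0, $r4, $r0     | $r0=0 $r1=9 $r2=8 $r3=0 $r4=7 $r5=12 $r6=10 $r7=8
PC=5  add  $r5, $r6, $r5     | $r0=0 $r1=9 $r2=8 $r3=0 $r4=7 $r5=22 $r6=10 $r7=8
PC=6  and  $r0, $r3, $r0     | $r0=0 $r1=9 $r2=8 $r3=0 $r4=7 $r5=22 $r6=10 $r7=8
PC=7  bne  $r7, $r0, L9      | $r0=0 $r1=9 $r2=8 $r3=0 $r4=7 $r5=22 $r6=10 $r7=8  [TAKEN]
PC=8  ori   $r5, $r6, 2      | $r0=0 $r1=9 $r2=8 $r3=0 $r4=7 $r5=10 $r6=10 $r7=8
PC=9  ori   $r7, $r2, 0      | $r0=0 $r1=9 $r2=8 $r3=0 $r4=7 $r5=10 $r6=10 $r7=8
PC=10 and  $r0, $r0, $r6     | $r0=0 $r1=9 $r2=8 $r3=0 $r4=7 $r5=10 $r6=10 $r7=8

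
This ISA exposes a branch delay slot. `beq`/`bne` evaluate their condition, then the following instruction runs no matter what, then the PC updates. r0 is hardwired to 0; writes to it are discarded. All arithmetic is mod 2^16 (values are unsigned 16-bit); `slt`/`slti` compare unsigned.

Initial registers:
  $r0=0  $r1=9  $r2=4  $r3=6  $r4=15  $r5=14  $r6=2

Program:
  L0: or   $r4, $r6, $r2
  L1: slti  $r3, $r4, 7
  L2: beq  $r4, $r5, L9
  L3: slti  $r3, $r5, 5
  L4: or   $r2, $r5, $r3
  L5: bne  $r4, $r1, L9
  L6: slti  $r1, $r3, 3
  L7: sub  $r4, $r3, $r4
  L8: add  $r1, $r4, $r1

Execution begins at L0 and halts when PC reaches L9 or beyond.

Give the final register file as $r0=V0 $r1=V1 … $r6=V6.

PC=0  or   $r4, $r6, $r2     | $r0=0 $r1=9 $r2=4 $r3=6 $r4=6 $r5=14 $r6=2
PC=1  slti  $r3, $r4, 7      | $r0=0 $r1=9 $r2=4 $r3=1 $r4=6 $r5=14 $r6=2
PC=2  beq  $r4, $r5, L9      | $r0=0 $r1=9 $r2=4 $r3=1 $r4=6 $r5=14 $r6=2  [not taken]
PC=3  slti  $r3, $r5, 5      | $r0=0 $r1=9 $r2=4 $r3=0 $r4=6 $r5=14 $r6=2
PC=4  or   $r2, $r5, $r3     | $r0=0 $r1=9 $r2=14 $r3=0 $r4=6 $r5=14 $r6=2
PC=5  bne  $r4, $r1, L9      | $r0=0 $r1=9 $r2=14 $r3=0 $r4=6 $r5=14 $r6=2  [TAKEN]
PC=6  slti  $r1, $r3, 3      | $r0=0 $r1=1 $r2=14 $r3=0 $r4=6 $r5=14 $r6=2

$r0=0 $r1=1 $r2=14 $r3=0 $r4=6 $r5=14 $r6=2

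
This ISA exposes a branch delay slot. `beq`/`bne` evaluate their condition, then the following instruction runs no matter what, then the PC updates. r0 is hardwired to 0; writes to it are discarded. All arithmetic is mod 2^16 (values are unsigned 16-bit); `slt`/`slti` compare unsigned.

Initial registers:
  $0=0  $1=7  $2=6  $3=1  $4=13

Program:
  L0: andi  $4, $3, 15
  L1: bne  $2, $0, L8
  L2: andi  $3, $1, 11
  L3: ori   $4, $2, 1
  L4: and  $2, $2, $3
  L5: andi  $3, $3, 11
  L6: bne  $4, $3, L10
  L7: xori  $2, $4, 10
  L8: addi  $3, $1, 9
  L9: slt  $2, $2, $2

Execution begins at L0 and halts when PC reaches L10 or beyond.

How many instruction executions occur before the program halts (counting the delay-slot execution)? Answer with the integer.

5

PC=0  andi  $4, $3, 15       | $0=0 $1=7 $2=6 $3=1 $4=1
PC=1  bne  $2, $0, L8        | $0=0 $1=7 $2=6 $3=1 $4=1  [TAKEN]
PC=2  andi  $3, $1, 11       | $0=0 $1=7 $2=6 $3=3 $4=1
PC=8  addi  $3, $1, 9        | $0=0 $1=7 $2=6 $3=16 $4=1
PC=9  slt  $2, $2, $2        | $0=0 $1=7 $2=0 $3=16 $4=1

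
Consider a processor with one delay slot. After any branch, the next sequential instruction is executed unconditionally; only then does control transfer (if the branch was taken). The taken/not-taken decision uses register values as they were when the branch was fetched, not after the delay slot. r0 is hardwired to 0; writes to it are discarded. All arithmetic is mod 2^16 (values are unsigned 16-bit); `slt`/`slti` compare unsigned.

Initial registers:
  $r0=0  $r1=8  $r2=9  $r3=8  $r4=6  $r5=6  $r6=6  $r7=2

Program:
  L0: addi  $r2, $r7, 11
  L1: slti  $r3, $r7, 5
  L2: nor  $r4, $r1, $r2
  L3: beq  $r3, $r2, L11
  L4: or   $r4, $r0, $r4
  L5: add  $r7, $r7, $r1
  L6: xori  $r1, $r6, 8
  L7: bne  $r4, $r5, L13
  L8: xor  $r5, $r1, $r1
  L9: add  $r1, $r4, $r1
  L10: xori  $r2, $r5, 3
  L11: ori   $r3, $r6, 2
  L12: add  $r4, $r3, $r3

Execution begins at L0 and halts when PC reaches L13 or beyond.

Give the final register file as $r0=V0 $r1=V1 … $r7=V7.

[0] addi  $r2, $r7, 11  →  {$r0:0, $r1:8, $r2:13, $r3:8, $r4:6, $r5:6, $r6:6, $r7:2}
[1] slti  $r3, $r7, 5  →  {$r0:0, $r1:8, $r2:13, $r3:1, $r4:6, $r5:6, $r6:6, $r7:2}
[2] nor  $r4, $r1, $r2  →  {$r0:0, $r1:8, $r2:13, $r3:1, $r4:65522, $r5:6, $r6:6, $r7:2}
[3] beq  $r3, $r2, L11  →  {$r0:0, $r1:8, $r2:13, $r3:1, $r4:65522, $r5:6, $r6:6, $r7:2}  ⟨branch fallthrough⟩
[4] or   $r4, $r0, $r4  →  {$r0:0, $r1:8, $r2:13, $r3:1, $r4:65522, $r5:6, $r6:6, $r7:2}
[5] add  $r7, $r7, $r1  →  {$r0:0, $r1:8, $r2:13, $r3:1, $r4:65522, $r5:6, $r6:6, $r7:10}
[6] xori  $r1, $r6, 8  →  {$r0:0, $r1:14, $r2:13, $r3:1, $r4:65522, $r5:6, $r6:6, $r7:10}
[7] bne  $r4, $r5, L13  →  {$r0:0, $r1:14, $r2:13, $r3:1, $r4:65522, $r5:6, $r6:6, $r7:10}  ⟨branch taken⟩
[8] xor  $r5, $r1, $r1  →  {$r0:0, $r1:14, $r2:13, $r3:1, $r4:65522, $r5:0, $r6:6, $r7:10}

$r0=0 $r1=14 $r2=13 $r3=1 $r4=65522 $r5=0 $r6=6 $r7=10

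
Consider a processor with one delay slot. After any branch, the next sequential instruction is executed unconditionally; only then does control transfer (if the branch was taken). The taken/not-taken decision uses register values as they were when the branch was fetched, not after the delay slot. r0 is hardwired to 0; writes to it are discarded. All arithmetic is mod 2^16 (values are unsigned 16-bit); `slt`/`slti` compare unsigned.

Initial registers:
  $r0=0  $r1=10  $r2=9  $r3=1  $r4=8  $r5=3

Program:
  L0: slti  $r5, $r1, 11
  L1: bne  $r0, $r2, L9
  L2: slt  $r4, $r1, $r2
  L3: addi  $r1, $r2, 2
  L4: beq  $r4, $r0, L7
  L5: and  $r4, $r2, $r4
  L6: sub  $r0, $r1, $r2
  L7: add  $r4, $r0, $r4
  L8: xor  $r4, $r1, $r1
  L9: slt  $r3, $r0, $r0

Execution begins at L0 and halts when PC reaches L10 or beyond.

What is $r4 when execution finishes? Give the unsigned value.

0

PC=0  slti  $r5, $r1, 11     | $r0=0 $r1=10 $r2=9 $r3=1 $r4=8 $r5=1
PC=1  bne  $r0, $r2, L9      | $r0=0 $r1=10 $r2=9 $r3=1 $r4=8 $r5=1  [TAKEN]
PC=2  slt  $r4, $r1, $r2     | $r0=0 $r1=10 $r2=9 $r3=1 $r4=0 $r5=1
PC=9  slt  $r3, $r0, $r0     | $r0=0 $r1=10 $r2=9 $r3=0 $r4=0 $r5=1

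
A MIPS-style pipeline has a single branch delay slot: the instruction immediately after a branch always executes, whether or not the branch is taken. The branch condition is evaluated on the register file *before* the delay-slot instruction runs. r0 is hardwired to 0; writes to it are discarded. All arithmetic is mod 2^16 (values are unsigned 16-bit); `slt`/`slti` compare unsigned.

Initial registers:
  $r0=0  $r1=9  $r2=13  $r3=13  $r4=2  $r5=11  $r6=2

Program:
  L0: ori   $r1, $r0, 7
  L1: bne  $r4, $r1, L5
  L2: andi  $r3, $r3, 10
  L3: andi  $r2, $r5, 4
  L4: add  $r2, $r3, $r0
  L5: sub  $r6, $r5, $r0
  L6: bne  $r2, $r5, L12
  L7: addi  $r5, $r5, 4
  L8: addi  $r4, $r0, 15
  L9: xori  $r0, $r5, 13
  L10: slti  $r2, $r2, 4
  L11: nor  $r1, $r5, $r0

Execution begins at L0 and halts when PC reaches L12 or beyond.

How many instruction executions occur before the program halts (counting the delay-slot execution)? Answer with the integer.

6

  step pc=0: ori   $r1, $r0, 7  regs=(0,7,13,13,2,11,2)
  step pc=1: bne  $r4, $r1, L5  cond=T  regs=(0,7,13,13,2,11,2)
  step pc=2: andi  $r3, $r3, 10  regs=(0,7,13,8,2,11,2)
  step pc=5: sub  $r6, $r5, $r0  regs=(0,7,13,8,2,11,11)
  step pc=6: bne  $r2, $r5, L12  cond=T  regs=(0,7,13,8,2,11,11)
  step pc=7: addi  $r5, $r5, 4  regs=(0,7,13,8,2,15,11)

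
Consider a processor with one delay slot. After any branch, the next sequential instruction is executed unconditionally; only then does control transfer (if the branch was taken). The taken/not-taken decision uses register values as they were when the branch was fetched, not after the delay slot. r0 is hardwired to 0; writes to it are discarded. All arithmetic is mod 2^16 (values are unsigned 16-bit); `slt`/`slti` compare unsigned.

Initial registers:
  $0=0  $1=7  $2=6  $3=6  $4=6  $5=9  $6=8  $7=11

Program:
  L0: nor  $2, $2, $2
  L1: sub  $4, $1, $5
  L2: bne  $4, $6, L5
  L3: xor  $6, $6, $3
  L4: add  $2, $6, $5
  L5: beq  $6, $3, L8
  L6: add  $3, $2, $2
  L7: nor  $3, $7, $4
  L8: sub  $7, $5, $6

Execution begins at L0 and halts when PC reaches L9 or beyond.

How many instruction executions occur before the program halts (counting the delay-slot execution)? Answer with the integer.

PC=0  nor  $2, $2, $2        | $0=0 $1=7 $2=65529 $3=6 $4=6 $5=9 $6=8 $7=11
PC=1  sub  $4, $1, $5        | $0=0 $1=7 $2=65529 $3=6 $4=65534 $5=9 $6=8 $7=11
PC=2  bne  $4, $6, L5        | $0=0 $1=7 $2=65529 $3=6 $4=65534 $5=9 $6=8 $7=11  [TAKEN]
PC=3  xor  $6, $6, $3        | $0=0 $1=7 $2=65529 $3=6 $4=65534 $5=9 $6=14 $7=11
PC=5  beq  $6, $3, L8        | $0=0 $1=7 $2=65529 $3=6 $4=65534 $5=9 $6=14 $7=11  [not taken]
PC=6  add  $3, $2, $2        | $0=0 $1=7 $2=65529 $3=65522 $4=65534 $5=9 $6=14 $7=11
PC=7  nor  $3, $7, $4        | $0=0 $1=7 $2=65529 $3=0 $4=65534 $5=9 $6=14 $7=11
PC=8  sub  $7, $5, $6        | $0=0 $1=7 $2=65529 $3=0 $4=65534 $5=9 $6=14 $7=65531

8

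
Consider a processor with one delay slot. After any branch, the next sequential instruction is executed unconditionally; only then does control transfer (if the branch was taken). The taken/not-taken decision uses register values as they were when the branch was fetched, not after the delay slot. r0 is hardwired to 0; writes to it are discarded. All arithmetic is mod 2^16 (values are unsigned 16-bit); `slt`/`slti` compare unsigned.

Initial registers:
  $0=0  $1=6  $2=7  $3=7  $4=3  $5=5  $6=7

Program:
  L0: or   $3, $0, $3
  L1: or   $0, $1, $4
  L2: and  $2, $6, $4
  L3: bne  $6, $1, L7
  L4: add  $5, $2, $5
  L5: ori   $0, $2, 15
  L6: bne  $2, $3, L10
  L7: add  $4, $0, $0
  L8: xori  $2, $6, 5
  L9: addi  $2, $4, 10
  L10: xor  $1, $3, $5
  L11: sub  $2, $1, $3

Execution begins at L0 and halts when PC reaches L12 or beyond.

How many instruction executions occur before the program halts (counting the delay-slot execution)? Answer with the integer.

PC=0  or   $3, $0, $3        | $0=0 $1=6 $2=7 $3=7 $4=3 $5=5 $6=7
PC=1  or   $0, $1, $4        | $0=0 $1=6 $2=7 $3=7 $4=3 $5=5 $6=7
PC=2  and  $2, $6, $4        | $0=0 $1=6 $2=3 $3=7 $4=3 $5=5 $6=7
PC=3  bne  $6, $1, L7        | $0=0 $1=6 $2=3 $3=7 $4=3 $5=5 $6=7  [TAKEN]
PC=4  add  $5, $2, $5        | $0=0 $1=6 $2=3 $3=7 $4=3 $5=8 $6=7
PC=7  add  $4, $0, $0        | $0=0 $1=6 $2=3 $3=7 $4=0 $5=8 $6=7
PC=8  xori  $2, $6, 5        | $0=0 $1=6 $2=2 $3=7 $4=0 $5=8 $6=7
PC=9  addi  $2, $4, 10       | $0=0 $1=6 $2=10 $3=7 $4=0 $5=8 $6=7
PC=10 xor  $1, $3, $5        | $0=0 $1=15 $2=10 $3=7 $4=0 $5=8 $6=7
PC=11 sub  $2, $1, $3        | $0=0 $1=15 $2=8 $3=7 $4=0 $5=8 $6=7

10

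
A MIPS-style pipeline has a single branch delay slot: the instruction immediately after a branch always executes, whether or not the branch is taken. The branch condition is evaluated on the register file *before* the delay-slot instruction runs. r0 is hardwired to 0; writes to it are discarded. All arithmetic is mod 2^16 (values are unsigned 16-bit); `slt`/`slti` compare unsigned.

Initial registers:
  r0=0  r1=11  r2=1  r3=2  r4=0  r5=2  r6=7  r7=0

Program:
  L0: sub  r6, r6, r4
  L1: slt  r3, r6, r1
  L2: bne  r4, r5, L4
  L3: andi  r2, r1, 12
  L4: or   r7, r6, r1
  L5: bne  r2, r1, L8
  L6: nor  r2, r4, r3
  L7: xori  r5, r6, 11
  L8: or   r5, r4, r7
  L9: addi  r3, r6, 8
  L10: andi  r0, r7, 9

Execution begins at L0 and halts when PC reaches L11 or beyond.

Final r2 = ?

65534

[0] sub  r6, r6, r4  →  {r0:0, r1:11, r2:1, r3:2, r4:0, r5:2, r6:7, r7:0}
[1] slt  r3, r6, r1  →  {r0:0, r1:11, r2:1, r3:1, r4:0, r5:2, r6:7, r7:0}
[2] bne  r4, r5, L4  →  {r0:0, r1:11, r2:1, r3:1, r4:0, r5:2, r6:7, r7:0}  ⟨branch taken⟩
[3] andi  r2, r1, 12  →  {r0:0, r1:11, r2:8, r3:1, r4:0, r5:2, r6:7, r7:0}
[4] or   r7, r6, r1  →  {r0:0, r1:11, r2:8, r3:1, r4:0, r5:2, r6:7, r7:15}
[5] bne  r2, r1, L8  →  {r0:0, r1:11, r2:8, r3:1, r4:0, r5:2, r6:7, r7:15}  ⟨branch taken⟩
[6] nor  r2, r4, r3  →  {r0:0, r1:11, r2:65534, r3:1, r4:0, r5:2, r6:7, r7:15}
[8] or   r5, r4, r7  →  {r0:0, r1:11, r2:65534, r3:1, r4:0, r5:15, r6:7, r7:15}
[9] addi  r3, r6, 8  →  {r0:0, r1:11, r2:65534, r3:15, r4:0, r5:15, r6:7, r7:15}
[10] andi  r0, r7, 9  →  {r0:0, r1:11, r2:65534, r3:15, r4:0, r5:15, r6:7, r7:15}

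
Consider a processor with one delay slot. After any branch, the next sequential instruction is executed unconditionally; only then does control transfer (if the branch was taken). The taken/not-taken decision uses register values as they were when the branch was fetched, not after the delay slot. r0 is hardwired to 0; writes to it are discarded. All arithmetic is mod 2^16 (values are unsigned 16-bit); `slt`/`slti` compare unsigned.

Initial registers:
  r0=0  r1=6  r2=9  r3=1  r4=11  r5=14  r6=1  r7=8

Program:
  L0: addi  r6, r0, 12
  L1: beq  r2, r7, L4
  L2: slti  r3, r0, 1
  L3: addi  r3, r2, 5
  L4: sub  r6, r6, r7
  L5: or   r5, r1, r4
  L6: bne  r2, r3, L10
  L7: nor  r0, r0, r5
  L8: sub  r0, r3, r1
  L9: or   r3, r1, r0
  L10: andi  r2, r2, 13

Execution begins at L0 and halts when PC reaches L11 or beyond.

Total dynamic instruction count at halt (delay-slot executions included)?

PC=0  addi  r6, r0, 12       | r0=0 r1=6 r2=9 r3=1 r4=11 r5=14 r6=12 r7=8
PC=1  beq  r2, r7, L4        | r0=0 r1=6 r2=9 r3=1 r4=11 r5=14 r6=12 r7=8  [not taken]
PC=2  slti  r3, r0, 1        | r0=0 r1=6 r2=9 r3=1 r4=11 r5=14 r6=12 r7=8
PC=3  addi  r3, r2, 5        | r0=0 r1=6 r2=9 r3=14 r4=11 r5=14 r6=12 r7=8
PC=4  sub  r6, r6, r7        | r0=0 r1=6 r2=9 r3=14 r4=11 r5=14 r6=4 r7=8
PC=5  or   r5, r1, r4        | r0=0 r1=6 r2=9 r3=14 r4=11 r5=15 r6=4 r7=8
PC=6  bne  r2, r3, L10       | r0=0 r1=6 r2=9 r3=14 r4=11 r5=15 r6=4 r7=8  [TAKEN]
PC=7  nor  r0, r0, r5        | r0=0 r1=6 r2=9 r3=14 r4=11 r5=15 r6=4 r7=8
PC=10 andi  r2, r2, 13       | r0=0 r1=6 r2=9 r3=14 r4=11 r5=15 r6=4 r7=8

9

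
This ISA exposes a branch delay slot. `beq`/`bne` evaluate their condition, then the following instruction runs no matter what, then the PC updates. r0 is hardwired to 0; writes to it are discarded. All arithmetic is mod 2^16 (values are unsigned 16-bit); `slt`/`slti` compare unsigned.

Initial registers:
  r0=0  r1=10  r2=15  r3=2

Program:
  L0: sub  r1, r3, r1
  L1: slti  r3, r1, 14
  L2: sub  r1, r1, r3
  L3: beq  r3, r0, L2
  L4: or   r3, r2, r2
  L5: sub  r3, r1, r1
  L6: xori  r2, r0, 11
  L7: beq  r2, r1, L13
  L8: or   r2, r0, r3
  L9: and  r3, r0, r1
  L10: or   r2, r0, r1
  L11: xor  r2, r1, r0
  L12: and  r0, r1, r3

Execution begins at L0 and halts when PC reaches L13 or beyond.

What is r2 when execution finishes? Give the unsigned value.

[0] sub  r1, r3, r1  →  {r0:0, r1:65528, r2:15, r3:2}
[1] slti  r3, r1, 14  →  {r0:0, r1:65528, r2:15, r3:0}
[2] sub  r1, r1, r3  →  {r0:0, r1:65528, r2:15, r3:0}
[3] beq  r3, r0, L2  →  {r0:0, r1:65528, r2:15, r3:0}  ⟨branch taken⟩
[4] or   r3, r2, r2  →  {r0:0, r1:65528, r2:15, r3:15}
[2] sub  r1, r1, r3  →  {r0:0, r1:65513, r2:15, r3:15}
[3] beq  r3, r0, L2  →  {r0:0, r1:65513, r2:15, r3:15}  ⟨branch fallthrough⟩
[4] or   r3, r2, r2  →  {r0:0, r1:65513, r2:15, r3:15}
[5] sub  r3, r1, r1  →  {r0:0, r1:65513, r2:15, r3:0}
[6] xori  r2, r0, 11  →  {r0:0, r1:65513, r2:11, r3:0}
[7] beq  r2, r1, L13  →  {r0:0, r1:65513, r2:11, r3:0}  ⟨branch fallthrough⟩
[8] or   r2, r0, r3  →  {r0:0, r1:65513, r2:0, r3:0}
[9] and  r3, r0, r1  →  {r0:0, r1:65513, r2:0, r3:0}
[10] or   r2, r0, r1  →  {r0:0, r1:65513, r2:65513, r3:0}
[11] xor  r2, r1, r0  →  {r0:0, r1:65513, r2:65513, r3:0}
[12] and  r0, r1, r3  →  {r0:0, r1:65513, r2:65513, r3:0}

65513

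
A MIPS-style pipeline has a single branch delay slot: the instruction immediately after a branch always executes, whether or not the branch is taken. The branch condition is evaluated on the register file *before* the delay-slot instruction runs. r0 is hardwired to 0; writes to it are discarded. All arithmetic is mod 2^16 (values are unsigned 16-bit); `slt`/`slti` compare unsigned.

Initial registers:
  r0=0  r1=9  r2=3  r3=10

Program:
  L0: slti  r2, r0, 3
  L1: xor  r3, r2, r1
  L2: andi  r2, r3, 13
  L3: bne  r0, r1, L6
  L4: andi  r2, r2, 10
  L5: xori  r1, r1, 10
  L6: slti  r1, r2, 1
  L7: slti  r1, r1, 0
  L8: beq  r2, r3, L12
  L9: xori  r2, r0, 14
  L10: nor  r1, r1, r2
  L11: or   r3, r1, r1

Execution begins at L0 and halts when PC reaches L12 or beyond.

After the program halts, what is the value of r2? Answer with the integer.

#0 slti  r2, r0, 3 ; 0/9/1/10
#1 xor  r3, r2, r1 ; 0/9/1/8
#2 andi  r2, r3, 13 ; 0/9/8/8
#3 bne  r0, r1, L6 ; 0/9/8/8 ; →target
#4 andi  r2, r2, 10 ; 0/9/8/8
#6 slti  r1, r2, 1 ; 0/0/8/8
#7 slti  r1, r1, 0 ; 0/0/8/8
#8 beq  r2, r3, L12 ; 0/0/8/8 ; →target
#9 xori  r2, r0, 14 ; 0/0/14/8

14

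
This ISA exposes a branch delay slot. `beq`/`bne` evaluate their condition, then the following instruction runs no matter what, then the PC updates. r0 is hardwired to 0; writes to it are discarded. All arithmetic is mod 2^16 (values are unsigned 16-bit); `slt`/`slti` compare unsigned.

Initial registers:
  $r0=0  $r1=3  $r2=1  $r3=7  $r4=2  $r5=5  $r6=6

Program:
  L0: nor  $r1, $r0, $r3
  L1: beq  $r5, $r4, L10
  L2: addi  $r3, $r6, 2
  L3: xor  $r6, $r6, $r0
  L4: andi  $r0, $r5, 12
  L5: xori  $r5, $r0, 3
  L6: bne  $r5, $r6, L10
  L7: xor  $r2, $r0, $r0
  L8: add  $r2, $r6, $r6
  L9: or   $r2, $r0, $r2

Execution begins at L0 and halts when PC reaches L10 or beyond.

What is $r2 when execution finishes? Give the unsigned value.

[0] nor  $r1, $r0, $r3  →  {$r0:0, $r1:65528, $r2:1, $r3:7, $r4:2, $r5:5, $r6:6}
[1] beq  $r5, $r4, L10  →  {$r0:0, $r1:65528, $r2:1, $r3:7, $r4:2, $r5:5, $r6:6}  ⟨branch fallthrough⟩
[2] addi  $r3, $r6, 2  →  {$r0:0, $r1:65528, $r2:1, $r3:8, $r4:2, $r5:5, $r6:6}
[3] xor  $r6, $r6, $r0  →  {$r0:0, $r1:65528, $r2:1, $r3:8, $r4:2, $r5:5, $r6:6}
[4] andi  $r0, $r5, 12  →  {$r0:0, $r1:65528, $r2:1, $r3:8, $r4:2, $r5:5, $r6:6}
[5] xori  $r5, $r0, 3  →  {$r0:0, $r1:65528, $r2:1, $r3:8, $r4:2, $r5:3, $r6:6}
[6] bne  $r5, $r6, L10  →  {$r0:0, $r1:65528, $r2:1, $r3:8, $r4:2, $r5:3, $r6:6}  ⟨branch taken⟩
[7] xor  $r2, $r0, $r0  →  {$r0:0, $r1:65528, $r2:0, $r3:8, $r4:2, $r5:3, $r6:6}

0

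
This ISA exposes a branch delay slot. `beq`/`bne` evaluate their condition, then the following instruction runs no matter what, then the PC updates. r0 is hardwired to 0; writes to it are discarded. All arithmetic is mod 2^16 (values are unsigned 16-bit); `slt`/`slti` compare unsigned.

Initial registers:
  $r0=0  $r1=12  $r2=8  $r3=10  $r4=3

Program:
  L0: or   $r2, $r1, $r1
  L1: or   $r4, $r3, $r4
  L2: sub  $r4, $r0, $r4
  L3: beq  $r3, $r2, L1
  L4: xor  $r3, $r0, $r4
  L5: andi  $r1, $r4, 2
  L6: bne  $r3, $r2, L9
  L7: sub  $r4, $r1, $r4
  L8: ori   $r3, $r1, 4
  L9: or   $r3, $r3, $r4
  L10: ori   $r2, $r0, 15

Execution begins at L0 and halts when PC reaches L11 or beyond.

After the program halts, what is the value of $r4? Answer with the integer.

11

#0 or   $r2, $r1, $r1 ; 0/12/12/10/3
#1 or   $r4, $r3, $r4 ; 0/12/12/10/11
#2 sub  $r4, $r0, $r4 ; 0/12/12/10/65525
#3 beq  $r3, $r2, L1 ; 0/12/12/10/65525 ; →fallthru
#4 xor  $r3, $r0, $r4 ; 0/12/12/65525/65525
#5 andi  $r1, $r4, 2 ; 0/0/12/65525/65525
#6 bne  $r3, $r2, L9 ; 0/0/12/65525/65525 ; →target
#7 sub  $r4, $r1, $r4 ; 0/0/12/65525/11
#9 or   $r3, $r3, $r4 ; 0/0/12/65535/11
#10 ori   $r2, $r0, 15 ; 0/0/15/65535/11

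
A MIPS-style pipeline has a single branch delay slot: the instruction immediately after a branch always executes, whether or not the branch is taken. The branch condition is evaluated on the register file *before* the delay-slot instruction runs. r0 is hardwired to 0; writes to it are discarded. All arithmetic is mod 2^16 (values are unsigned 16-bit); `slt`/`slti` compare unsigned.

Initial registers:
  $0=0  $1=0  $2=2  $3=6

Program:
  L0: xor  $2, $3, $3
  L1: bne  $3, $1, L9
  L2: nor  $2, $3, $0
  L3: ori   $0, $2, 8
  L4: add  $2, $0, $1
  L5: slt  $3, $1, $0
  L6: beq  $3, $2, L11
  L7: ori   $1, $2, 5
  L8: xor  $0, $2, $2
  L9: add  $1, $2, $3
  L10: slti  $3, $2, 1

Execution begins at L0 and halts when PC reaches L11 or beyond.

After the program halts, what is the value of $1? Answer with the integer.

#0 xor  $2, $3, $3 ; 0/0/0/6
#1 bne  $3, $1, L9 ; 0/0/0/6 ; →target
#2 nor  $2, $3, $0 ; 0/0/65529/6
#9 add  $1, $2, $3 ; 0/65535/65529/6
#10 slti  $3, $2, 1 ; 0/65535/65529/0

65535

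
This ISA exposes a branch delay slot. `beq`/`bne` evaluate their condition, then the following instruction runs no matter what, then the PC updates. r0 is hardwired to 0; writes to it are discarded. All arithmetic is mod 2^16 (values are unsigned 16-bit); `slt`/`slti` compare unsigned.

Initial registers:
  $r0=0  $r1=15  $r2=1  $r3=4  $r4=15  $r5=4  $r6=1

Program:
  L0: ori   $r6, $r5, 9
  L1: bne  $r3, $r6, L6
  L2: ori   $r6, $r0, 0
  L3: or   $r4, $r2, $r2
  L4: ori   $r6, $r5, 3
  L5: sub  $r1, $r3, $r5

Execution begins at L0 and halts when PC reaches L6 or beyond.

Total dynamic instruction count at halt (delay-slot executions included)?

3

[0] ori   $r6, $r5, 9  →  {$r0:0, $r1:15, $r2:1, $r3:4, $r4:15, $r5:4, $r6:13}
[1] bne  $r3, $r6, L6  →  {$r0:0, $r1:15, $r2:1, $r3:4, $r4:15, $r5:4, $r6:13}  ⟨branch taken⟩
[2] ori   $r6, $r0, 0  →  {$r0:0, $r1:15, $r2:1, $r3:4, $r4:15, $r5:4, $r6:0}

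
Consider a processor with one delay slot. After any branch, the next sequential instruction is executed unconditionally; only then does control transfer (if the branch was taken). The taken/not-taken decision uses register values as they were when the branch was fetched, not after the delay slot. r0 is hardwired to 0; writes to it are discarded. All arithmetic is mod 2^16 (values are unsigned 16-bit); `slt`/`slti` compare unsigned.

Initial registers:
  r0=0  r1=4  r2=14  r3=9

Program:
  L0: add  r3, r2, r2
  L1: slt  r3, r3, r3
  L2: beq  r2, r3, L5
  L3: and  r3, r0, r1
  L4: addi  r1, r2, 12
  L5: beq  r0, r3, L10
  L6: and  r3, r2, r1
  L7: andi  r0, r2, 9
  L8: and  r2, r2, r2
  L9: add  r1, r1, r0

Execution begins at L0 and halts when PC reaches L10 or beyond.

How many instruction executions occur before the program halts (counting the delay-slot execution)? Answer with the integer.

7

[0] add  r3, r2, r2  →  {r0:0, r1:4, r2:14, r3:28}
[1] slt  r3, r3, r3  →  {r0:0, r1:4, r2:14, r3:0}
[2] beq  r2, r3, L5  →  {r0:0, r1:4, r2:14, r3:0}  ⟨branch fallthrough⟩
[3] and  r3, r0, r1  →  {r0:0, r1:4, r2:14, r3:0}
[4] addi  r1, r2, 12  →  {r0:0, r1:26, r2:14, r3:0}
[5] beq  r0, r3, L10  →  {r0:0, r1:26, r2:14, r3:0}  ⟨branch taken⟩
[6] and  r3, r2, r1  →  {r0:0, r1:26, r2:14, r3:10}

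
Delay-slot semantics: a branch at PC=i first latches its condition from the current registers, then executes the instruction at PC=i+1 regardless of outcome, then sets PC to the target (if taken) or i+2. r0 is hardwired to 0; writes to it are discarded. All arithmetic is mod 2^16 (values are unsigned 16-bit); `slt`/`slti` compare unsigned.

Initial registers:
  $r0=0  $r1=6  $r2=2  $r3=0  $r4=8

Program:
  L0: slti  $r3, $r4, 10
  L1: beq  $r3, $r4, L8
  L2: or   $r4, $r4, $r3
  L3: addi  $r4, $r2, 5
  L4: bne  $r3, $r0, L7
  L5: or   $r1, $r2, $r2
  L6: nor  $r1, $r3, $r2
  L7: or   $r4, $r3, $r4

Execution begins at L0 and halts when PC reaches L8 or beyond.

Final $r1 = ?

  step pc=0: slti  $r3, $r4, 10  regs=(0,6,2,1,8)
  step pc=1: beq  $r3, $r4, L8  cond=F  regs=(0,6,2,1,8)
  step pc=2: or   $r4, $r4, $r3  regs=(0,6,2,1,9)
  step pc=3: addi  $r4, $r2, 5  regs=(0,6,2,1,7)
  step pc=4: bne  $r3, $r0, L7  cond=T  regs=(0,6,2,1,7)
  step pc=5: or   $r1, $r2, $r2  regs=(0,2,2,1,7)
  step pc=7: or   $r4, $r3, $r4  regs=(0,2,2,1,7)

2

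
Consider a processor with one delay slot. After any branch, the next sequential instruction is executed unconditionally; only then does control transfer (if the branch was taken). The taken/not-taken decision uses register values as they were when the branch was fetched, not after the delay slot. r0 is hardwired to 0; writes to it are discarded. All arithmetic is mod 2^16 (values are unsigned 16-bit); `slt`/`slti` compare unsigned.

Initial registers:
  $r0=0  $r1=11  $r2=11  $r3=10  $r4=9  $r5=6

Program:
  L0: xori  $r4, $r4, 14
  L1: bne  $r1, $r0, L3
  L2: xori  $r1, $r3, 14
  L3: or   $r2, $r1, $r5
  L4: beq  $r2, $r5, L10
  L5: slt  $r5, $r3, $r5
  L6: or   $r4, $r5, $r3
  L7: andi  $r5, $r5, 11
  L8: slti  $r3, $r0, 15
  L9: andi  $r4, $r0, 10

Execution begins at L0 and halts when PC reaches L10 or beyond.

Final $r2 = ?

6

PC=0  xori  $r4, $r4, 14     | $r0=0 $r1=11 $r2=11 $r3=10 $r4=7 $r5=6
PC=1  bne  $r1, $r0, L3      | $r0=0 $r1=11 $r2=11 $r3=10 $r4=7 $r5=6  [TAKEN]
PC=2  xori  $r1, $r3, 14     | $r0=0 $r1=4 $r2=11 $r3=10 $r4=7 $r5=6
PC=3  or   $r2, $r1, $r5     | $r0=0 $r1=4 $r2=6 $r3=10 $r4=7 $r5=6
PC=4  beq  $r2, $r5, L10     | $r0=0 $r1=4 $r2=6 $r3=10 $r4=7 $r5=6  [TAKEN]
PC=5  slt  $r5, $r3, $r5     | $r0=0 $r1=4 $r2=6 $r3=10 $r4=7 $r5=0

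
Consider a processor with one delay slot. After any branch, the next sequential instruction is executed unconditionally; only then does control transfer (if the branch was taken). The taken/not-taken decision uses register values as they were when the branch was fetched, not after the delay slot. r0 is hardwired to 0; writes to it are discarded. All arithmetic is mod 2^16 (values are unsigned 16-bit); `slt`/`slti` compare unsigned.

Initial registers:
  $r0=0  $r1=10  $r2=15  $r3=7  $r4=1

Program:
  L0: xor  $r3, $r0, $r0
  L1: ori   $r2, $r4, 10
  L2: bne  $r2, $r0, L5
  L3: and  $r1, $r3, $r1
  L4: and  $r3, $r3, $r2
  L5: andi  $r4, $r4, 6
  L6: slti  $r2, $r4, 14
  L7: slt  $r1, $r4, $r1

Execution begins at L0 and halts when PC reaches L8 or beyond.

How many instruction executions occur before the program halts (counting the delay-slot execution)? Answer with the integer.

7

#0 xor  $r3, $r0, $r0 ; 0/10/15/0/1
#1 ori   $r2, $r4, 10 ; 0/10/11/0/1
#2 bne  $r2, $r0, L5 ; 0/10/11/0/1 ; →target
#3 and  $r1, $r3, $r1 ; 0/0/11/0/1
#5 andi  $r4, $r4, 6 ; 0/0/11/0/0
#6 slti  $r2, $r4, 14 ; 0/0/1/0/0
#7 slt  $r1, $r4, $r1 ; 0/0/1/0/0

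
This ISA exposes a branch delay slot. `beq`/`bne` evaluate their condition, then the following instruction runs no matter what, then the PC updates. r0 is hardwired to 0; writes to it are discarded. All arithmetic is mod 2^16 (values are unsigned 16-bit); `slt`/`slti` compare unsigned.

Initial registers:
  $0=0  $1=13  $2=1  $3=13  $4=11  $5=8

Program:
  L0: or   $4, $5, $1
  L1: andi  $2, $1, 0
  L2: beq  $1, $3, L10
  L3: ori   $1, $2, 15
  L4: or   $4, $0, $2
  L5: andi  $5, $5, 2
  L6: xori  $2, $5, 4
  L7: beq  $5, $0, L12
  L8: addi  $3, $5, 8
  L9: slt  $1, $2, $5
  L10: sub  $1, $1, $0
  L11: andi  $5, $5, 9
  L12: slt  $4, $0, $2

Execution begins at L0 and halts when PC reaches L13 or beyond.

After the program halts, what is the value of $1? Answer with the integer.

PC=0  or   $4, $5, $1        | $0=0 $1=13 $2=1 $3=13 $4=13 $5=8
PC=1  andi  $2, $1, 0        | $0=0 $1=13 $2=0 $3=13 $4=13 $5=8
PC=2  beq  $1, $3, L10       | $0=0 $1=13 $2=0 $3=13 $4=13 $5=8  [TAKEN]
PC=3  ori   $1, $2, 15       | $0=0 $1=15 $2=0 $3=13 $4=13 $5=8
PC=10 sub  $1, $1, $0        | $0=0 $1=15 $2=0 $3=13 $4=13 $5=8
PC=11 andi  $5, $5, 9        | $0=0 $1=15 $2=0 $3=13 $4=13 $5=8
PC=12 slt  $4, $0, $2        | $0=0 $1=15 $2=0 $3=13 $4=0 $5=8

15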